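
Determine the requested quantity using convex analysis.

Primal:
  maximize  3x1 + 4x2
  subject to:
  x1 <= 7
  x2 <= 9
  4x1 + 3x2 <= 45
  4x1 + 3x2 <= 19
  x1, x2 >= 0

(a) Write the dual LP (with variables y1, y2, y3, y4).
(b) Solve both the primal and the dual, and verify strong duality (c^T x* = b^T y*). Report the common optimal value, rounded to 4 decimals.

The standard primal-dual pair for 'max c^T x s.t. A x <= b, x >= 0' is:
  Dual:  min b^T y  s.t.  A^T y >= c,  y >= 0.

So the dual LP is:
  minimize  7y1 + 9y2 + 45y3 + 19y4
  subject to:
    y1 + 4y3 + 4y4 >= 3
    y2 + 3y3 + 3y4 >= 4
    y1, y2, y3, y4 >= 0

Solving the primal: x* = (0, 6.3333).
  primal value c^T x* = 25.3333.
Solving the dual: y* = (0, 0, 0, 1.3333).
  dual value b^T y* = 25.3333.
Strong duality: c^T x* = b^T y*. Confirmed.

25.3333


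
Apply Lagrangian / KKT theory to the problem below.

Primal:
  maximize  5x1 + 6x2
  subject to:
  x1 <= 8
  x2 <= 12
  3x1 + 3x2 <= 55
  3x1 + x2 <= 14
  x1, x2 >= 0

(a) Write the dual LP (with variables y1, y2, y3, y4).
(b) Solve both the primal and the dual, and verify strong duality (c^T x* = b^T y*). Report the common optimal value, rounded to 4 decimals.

The standard primal-dual pair for 'max c^T x s.t. A x <= b, x >= 0' is:
  Dual:  min b^T y  s.t.  A^T y >= c,  y >= 0.

So the dual LP is:
  minimize  8y1 + 12y2 + 55y3 + 14y4
  subject to:
    y1 + 3y3 + 3y4 >= 5
    y2 + 3y3 + y4 >= 6
    y1, y2, y3, y4 >= 0

Solving the primal: x* = (0.6667, 12).
  primal value c^T x* = 75.3333.
Solving the dual: y* = (0, 4.3333, 0, 1.6667).
  dual value b^T y* = 75.3333.
Strong duality: c^T x* = b^T y*. Confirmed.

75.3333


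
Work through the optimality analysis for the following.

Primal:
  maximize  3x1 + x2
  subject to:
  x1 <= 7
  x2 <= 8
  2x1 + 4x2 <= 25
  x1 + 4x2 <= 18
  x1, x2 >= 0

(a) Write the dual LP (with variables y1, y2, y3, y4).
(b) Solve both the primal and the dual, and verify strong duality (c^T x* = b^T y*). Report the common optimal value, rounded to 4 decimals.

The standard primal-dual pair for 'max c^T x s.t. A x <= b, x >= 0' is:
  Dual:  min b^T y  s.t.  A^T y >= c,  y >= 0.

So the dual LP is:
  minimize  7y1 + 8y2 + 25y3 + 18y4
  subject to:
    y1 + 2y3 + y4 >= 3
    y2 + 4y3 + 4y4 >= 1
    y1, y2, y3, y4 >= 0

Solving the primal: x* = (7, 2.75).
  primal value c^T x* = 23.75.
Solving the dual: y* = (2.75, 0, 0, 0.25).
  dual value b^T y* = 23.75.
Strong duality: c^T x* = b^T y*. Confirmed.

23.75


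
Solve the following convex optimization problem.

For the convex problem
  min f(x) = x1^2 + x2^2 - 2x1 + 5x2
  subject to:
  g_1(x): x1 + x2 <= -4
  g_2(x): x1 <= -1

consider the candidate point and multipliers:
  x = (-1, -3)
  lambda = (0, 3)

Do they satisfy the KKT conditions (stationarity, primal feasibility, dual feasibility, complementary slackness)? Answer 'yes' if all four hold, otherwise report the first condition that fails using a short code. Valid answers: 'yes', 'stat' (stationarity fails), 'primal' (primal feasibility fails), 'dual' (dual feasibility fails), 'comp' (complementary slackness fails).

Gradient of f: grad f(x) = Q x + c = (-4, -1)
Constraint values g_i(x) = a_i^T x - b_i:
  g_1((-1, -3)) = 0
  g_2((-1, -3)) = 0
Stationarity residual: grad f(x) + sum_i lambda_i a_i = (-1, -1)
  -> stationarity FAILS
Primal feasibility (all g_i <= 0): OK
Dual feasibility (all lambda_i >= 0): OK
Complementary slackness (lambda_i * g_i(x) = 0 for all i): OK

Verdict: the first failing condition is stationarity -> stat.

stat


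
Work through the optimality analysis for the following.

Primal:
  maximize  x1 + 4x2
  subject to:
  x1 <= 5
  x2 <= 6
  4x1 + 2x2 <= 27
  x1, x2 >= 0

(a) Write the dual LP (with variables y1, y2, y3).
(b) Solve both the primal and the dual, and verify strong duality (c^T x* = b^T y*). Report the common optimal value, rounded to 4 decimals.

The standard primal-dual pair for 'max c^T x s.t. A x <= b, x >= 0' is:
  Dual:  min b^T y  s.t.  A^T y >= c,  y >= 0.

So the dual LP is:
  minimize  5y1 + 6y2 + 27y3
  subject to:
    y1 + 4y3 >= 1
    y2 + 2y3 >= 4
    y1, y2, y3 >= 0

Solving the primal: x* = (3.75, 6).
  primal value c^T x* = 27.75.
Solving the dual: y* = (0, 3.5, 0.25).
  dual value b^T y* = 27.75.
Strong duality: c^T x* = b^T y*. Confirmed.

27.75


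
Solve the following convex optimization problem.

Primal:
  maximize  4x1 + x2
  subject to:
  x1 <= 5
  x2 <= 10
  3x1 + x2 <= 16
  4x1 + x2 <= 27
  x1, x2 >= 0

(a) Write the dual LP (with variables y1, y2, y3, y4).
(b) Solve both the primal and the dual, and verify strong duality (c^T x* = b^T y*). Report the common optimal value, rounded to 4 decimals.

The standard primal-dual pair for 'max c^T x s.t. A x <= b, x >= 0' is:
  Dual:  min b^T y  s.t.  A^T y >= c,  y >= 0.

So the dual LP is:
  minimize  5y1 + 10y2 + 16y3 + 27y4
  subject to:
    y1 + 3y3 + 4y4 >= 4
    y2 + y3 + y4 >= 1
    y1, y2, y3, y4 >= 0

Solving the primal: x* = (5, 1).
  primal value c^T x* = 21.
Solving the dual: y* = (1, 0, 1, 0).
  dual value b^T y* = 21.
Strong duality: c^T x* = b^T y*. Confirmed.

21


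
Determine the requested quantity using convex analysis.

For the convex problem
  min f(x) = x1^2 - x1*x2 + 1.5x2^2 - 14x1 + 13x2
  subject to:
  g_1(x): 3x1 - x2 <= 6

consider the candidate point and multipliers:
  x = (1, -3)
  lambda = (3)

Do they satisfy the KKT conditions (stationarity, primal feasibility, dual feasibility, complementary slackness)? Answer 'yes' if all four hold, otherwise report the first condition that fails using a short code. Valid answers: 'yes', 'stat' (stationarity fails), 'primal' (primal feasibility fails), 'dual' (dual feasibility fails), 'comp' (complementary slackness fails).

Gradient of f: grad f(x) = Q x + c = (-9, 3)
Constraint values g_i(x) = a_i^T x - b_i:
  g_1((1, -3)) = 0
Stationarity residual: grad f(x) + sum_i lambda_i a_i = (0, 0)
  -> stationarity OK
Primal feasibility (all g_i <= 0): OK
Dual feasibility (all lambda_i >= 0): OK
Complementary slackness (lambda_i * g_i(x) = 0 for all i): OK

Verdict: yes, KKT holds.

yes


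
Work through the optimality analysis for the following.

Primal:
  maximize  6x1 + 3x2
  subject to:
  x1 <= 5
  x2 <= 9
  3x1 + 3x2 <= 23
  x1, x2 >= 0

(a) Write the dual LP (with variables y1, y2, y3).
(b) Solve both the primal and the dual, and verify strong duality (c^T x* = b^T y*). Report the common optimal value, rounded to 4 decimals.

The standard primal-dual pair for 'max c^T x s.t. A x <= b, x >= 0' is:
  Dual:  min b^T y  s.t.  A^T y >= c,  y >= 0.

So the dual LP is:
  minimize  5y1 + 9y2 + 23y3
  subject to:
    y1 + 3y3 >= 6
    y2 + 3y3 >= 3
    y1, y2, y3 >= 0

Solving the primal: x* = (5, 2.6667).
  primal value c^T x* = 38.
Solving the dual: y* = (3, 0, 1).
  dual value b^T y* = 38.
Strong duality: c^T x* = b^T y*. Confirmed.

38


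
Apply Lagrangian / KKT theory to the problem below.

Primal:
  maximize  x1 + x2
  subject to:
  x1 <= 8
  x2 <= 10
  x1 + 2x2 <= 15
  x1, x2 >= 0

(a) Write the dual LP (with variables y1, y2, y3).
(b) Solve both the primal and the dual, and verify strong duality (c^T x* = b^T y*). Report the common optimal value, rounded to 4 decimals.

The standard primal-dual pair for 'max c^T x s.t. A x <= b, x >= 0' is:
  Dual:  min b^T y  s.t.  A^T y >= c,  y >= 0.

So the dual LP is:
  minimize  8y1 + 10y2 + 15y3
  subject to:
    y1 + y3 >= 1
    y2 + 2y3 >= 1
    y1, y2, y3 >= 0

Solving the primal: x* = (8, 3.5).
  primal value c^T x* = 11.5.
Solving the dual: y* = (0.5, 0, 0.5).
  dual value b^T y* = 11.5.
Strong duality: c^T x* = b^T y*. Confirmed.

11.5


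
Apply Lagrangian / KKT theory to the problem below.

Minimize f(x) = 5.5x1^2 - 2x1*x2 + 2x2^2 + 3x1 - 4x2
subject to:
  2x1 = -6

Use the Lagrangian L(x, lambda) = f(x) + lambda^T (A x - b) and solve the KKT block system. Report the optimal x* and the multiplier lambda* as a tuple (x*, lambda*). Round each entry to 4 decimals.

Form the Lagrangian:
  L(x, lambda) = (1/2) x^T Q x + c^T x + lambda^T (A x - b)
Stationarity (grad_x L = 0): Q x + c + A^T lambda = 0.
Primal feasibility: A x = b.

This gives the KKT block system:
  [ Q   A^T ] [ x     ]   [-c ]
  [ A    0  ] [ lambda ] = [ b ]

Solving the linear system:
  x*      = (-3, -0.5)
  lambda* = (14.5)
  f(x*)   = 40

x* = (-3, -0.5), lambda* = (14.5)


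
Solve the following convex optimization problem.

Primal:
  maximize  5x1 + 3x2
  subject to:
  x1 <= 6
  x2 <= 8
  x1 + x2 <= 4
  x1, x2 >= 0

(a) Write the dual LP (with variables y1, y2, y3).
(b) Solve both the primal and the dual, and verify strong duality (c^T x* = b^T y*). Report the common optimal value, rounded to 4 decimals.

The standard primal-dual pair for 'max c^T x s.t. A x <= b, x >= 0' is:
  Dual:  min b^T y  s.t.  A^T y >= c,  y >= 0.

So the dual LP is:
  minimize  6y1 + 8y2 + 4y3
  subject to:
    y1 + y3 >= 5
    y2 + y3 >= 3
    y1, y2, y3 >= 0

Solving the primal: x* = (4, 0).
  primal value c^T x* = 20.
Solving the dual: y* = (0, 0, 5).
  dual value b^T y* = 20.
Strong duality: c^T x* = b^T y*. Confirmed.

20


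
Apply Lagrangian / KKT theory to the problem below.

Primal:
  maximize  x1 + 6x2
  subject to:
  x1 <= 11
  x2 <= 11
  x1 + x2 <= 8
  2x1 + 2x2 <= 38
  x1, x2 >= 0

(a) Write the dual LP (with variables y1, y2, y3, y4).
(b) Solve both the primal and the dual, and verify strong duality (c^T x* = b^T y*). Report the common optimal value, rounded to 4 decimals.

The standard primal-dual pair for 'max c^T x s.t. A x <= b, x >= 0' is:
  Dual:  min b^T y  s.t.  A^T y >= c,  y >= 0.

So the dual LP is:
  minimize  11y1 + 11y2 + 8y3 + 38y4
  subject to:
    y1 + y3 + 2y4 >= 1
    y2 + y3 + 2y4 >= 6
    y1, y2, y3, y4 >= 0

Solving the primal: x* = (0, 8).
  primal value c^T x* = 48.
Solving the dual: y* = (0, 0, 6, 0).
  dual value b^T y* = 48.
Strong duality: c^T x* = b^T y*. Confirmed.

48


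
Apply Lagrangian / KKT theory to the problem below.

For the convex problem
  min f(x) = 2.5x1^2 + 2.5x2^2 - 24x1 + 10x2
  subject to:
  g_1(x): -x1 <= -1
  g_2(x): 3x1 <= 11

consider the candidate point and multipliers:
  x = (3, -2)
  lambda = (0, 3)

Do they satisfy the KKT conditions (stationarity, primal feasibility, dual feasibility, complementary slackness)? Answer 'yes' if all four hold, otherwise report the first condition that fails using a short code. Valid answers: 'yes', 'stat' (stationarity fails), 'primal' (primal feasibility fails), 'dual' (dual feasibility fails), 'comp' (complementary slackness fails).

Gradient of f: grad f(x) = Q x + c = (-9, 0)
Constraint values g_i(x) = a_i^T x - b_i:
  g_1((3, -2)) = -2
  g_2((3, -2)) = -2
Stationarity residual: grad f(x) + sum_i lambda_i a_i = (0, 0)
  -> stationarity OK
Primal feasibility (all g_i <= 0): OK
Dual feasibility (all lambda_i >= 0): OK
Complementary slackness (lambda_i * g_i(x) = 0 for all i): FAILS

Verdict: the first failing condition is complementary_slackness -> comp.

comp


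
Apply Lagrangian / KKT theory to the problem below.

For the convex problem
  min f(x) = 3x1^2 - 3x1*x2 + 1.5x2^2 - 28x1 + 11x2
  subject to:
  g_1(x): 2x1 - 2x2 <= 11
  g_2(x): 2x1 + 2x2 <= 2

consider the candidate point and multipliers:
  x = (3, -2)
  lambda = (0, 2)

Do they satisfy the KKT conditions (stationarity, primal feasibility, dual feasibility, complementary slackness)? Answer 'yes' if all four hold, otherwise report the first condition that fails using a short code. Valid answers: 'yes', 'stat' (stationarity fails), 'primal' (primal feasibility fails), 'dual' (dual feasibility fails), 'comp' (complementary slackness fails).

Gradient of f: grad f(x) = Q x + c = (-4, -4)
Constraint values g_i(x) = a_i^T x - b_i:
  g_1((3, -2)) = -1
  g_2((3, -2)) = 0
Stationarity residual: grad f(x) + sum_i lambda_i a_i = (0, 0)
  -> stationarity OK
Primal feasibility (all g_i <= 0): OK
Dual feasibility (all lambda_i >= 0): OK
Complementary slackness (lambda_i * g_i(x) = 0 for all i): OK

Verdict: yes, KKT holds.

yes


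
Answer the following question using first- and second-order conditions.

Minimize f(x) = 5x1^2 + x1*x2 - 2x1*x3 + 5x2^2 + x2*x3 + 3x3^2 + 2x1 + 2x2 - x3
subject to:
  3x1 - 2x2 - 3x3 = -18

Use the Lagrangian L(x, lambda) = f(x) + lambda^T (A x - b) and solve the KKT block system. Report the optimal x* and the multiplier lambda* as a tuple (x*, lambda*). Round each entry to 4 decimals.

Form the Lagrangian:
  L(x, lambda) = (1/2) x^T Q x + c^T x + lambda^T (A x - b)
Stationarity (grad_x L = 0): Q x + c + A^T lambda = 0.
Primal feasibility: A x = b.

This gives the KKT block system:
  [ Q   A^T ] [ x     ]   [-c ]
  [ A    0  ] [ lambda ] = [ b ]

Solving the linear system:
  x*      = (-2.0148, 1.2344, 3.1623)
  lambda* = (7.7459)
  f(x*)   = 67.3516

x* = (-2.0148, 1.2344, 3.1623), lambda* = (7.7459)


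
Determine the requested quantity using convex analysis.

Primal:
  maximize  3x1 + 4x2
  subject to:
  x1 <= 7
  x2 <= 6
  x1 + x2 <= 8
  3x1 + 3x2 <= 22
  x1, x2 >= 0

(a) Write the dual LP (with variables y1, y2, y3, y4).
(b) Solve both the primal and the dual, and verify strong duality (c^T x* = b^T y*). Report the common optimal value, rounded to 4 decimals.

The standard primal-dual pair for 'max c^T x s.t. A x <= b, x >= 0' is:
  Dual:  min b^T y  s.t.  A^T y >= c,  y >= 0.

So the dual LP is:
  minimize  7y1 + 6y2 + 8y3 + 22y4
  subject to:
    y1 + y3 + 3y4 >= 3
    y2 + y3 + 3y4 >= 4
    y1, y2, y3, y4 >= 0

Solving the primal: x* = (1.3333, 6).
  primal value c^T x* = 28.
Solving the dual: y* = (0, 1, 0, 1).
  dual value b^T y* = 28.
Strong duality: c^T x* = b^T y*. Confirmed.

28


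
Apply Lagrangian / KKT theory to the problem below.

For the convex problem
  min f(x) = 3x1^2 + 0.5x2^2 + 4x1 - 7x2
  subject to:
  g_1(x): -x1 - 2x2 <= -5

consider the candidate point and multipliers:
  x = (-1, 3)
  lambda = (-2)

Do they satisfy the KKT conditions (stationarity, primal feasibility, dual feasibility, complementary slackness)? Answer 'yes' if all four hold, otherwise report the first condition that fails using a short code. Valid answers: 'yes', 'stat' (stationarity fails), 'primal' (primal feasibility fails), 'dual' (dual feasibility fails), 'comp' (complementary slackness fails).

Gradient of f: grad f(x) = Q x + c = (-2, -4)
Constraint values g_i(x) = a_i^T x - b_i:
  g_1((-1, 3)) = 0
Stationarity residual: grad f(x) + sum_i lambda_i a_i = (0, 0)
  -> stationarity OK
Primal feasibility (all g_i <= 0): OK
Dual feasibility (all lambda_i >= 0): FAILS
Complementary slackness (lambda_i * g_i(x) = 0 for all i): OK

Verdict: the first failing condition is dual_feasibility -> dual.

dual


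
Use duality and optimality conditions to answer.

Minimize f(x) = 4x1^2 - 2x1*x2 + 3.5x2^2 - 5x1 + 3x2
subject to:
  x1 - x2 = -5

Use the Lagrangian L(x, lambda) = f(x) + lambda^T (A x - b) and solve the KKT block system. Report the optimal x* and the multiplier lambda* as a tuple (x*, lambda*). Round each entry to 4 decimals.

Form the Lagrangian:
  L(x, lambda) = (1/2) x^T Q x + c^T x + lambda^T (A x - b)
Stationarity (grad_x L = 0): Q x + c + A^T lambda = 0.
Primal feasibility: A x = b.

This gives the KKT block system:
  [ Q   A^T ] [ x     ]   [-c ]
  [ A    0  ] [ lambda ] = [ b ]

Solving the linear system:
  x*      = (-2.0909, 2.9091)
  lambda* = (27.5455)
  f(x*)   = 78.4545

x* = (-2.0909, 2.9091), lambda* = (27.5455)


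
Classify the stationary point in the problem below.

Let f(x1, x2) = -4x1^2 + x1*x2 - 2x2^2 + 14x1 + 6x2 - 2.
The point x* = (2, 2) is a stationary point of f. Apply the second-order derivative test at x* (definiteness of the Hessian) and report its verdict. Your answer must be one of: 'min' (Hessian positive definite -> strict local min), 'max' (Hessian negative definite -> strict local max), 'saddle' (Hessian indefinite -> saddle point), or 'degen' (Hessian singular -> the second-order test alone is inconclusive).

Compute the Hessian H = grad^2 f:
  H = [[-8, 1], [1, -4]]
Verify stationarity: grad f(x*) = H x* + g = (0, 0).
Eigenvalues of H: -8.2361, -3.7639.
Both eigenvalues < 0, so H is negative definite -> x* is a strict local max.

max


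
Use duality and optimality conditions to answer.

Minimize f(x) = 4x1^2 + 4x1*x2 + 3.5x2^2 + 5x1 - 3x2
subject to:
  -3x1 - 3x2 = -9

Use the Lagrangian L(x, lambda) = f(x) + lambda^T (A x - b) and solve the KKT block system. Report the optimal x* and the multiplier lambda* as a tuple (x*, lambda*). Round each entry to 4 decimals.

Form the Lagrangian:
  L(x, lambda) = (1/2) x^T Q x + c^T x + lambda^T (A x - b)
Stationarity (grad_x L = 0): Q x + c + A^T lambda = 0.
Primal feasibility: A x = b.

This gives the KKT block system:
  [ Q   A^T ] [ x     ]   [-c ]
  [ A    0  ] [ lambda ] = [ b ]

Solving the linear system:
  x*      = (0.1429, 2.8571)
  lambda* = (5.8571)
  f(x*)   = 22.4286

x* = (0.1429, 2.8571), lambda* = (5.8571)


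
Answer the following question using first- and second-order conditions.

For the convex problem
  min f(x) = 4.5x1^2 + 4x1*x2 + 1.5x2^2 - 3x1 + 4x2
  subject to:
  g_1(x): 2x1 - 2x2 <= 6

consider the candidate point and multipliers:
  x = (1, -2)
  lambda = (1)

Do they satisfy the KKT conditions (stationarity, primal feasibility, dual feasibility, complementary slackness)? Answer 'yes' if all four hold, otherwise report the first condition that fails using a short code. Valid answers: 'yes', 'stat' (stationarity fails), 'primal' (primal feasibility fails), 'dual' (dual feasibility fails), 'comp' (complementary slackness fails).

Gradient of f: grad f(x) = Q x + c = (-2, 2)
Constraint values g_i(x) = a_i^T x - b_i:
  g_1((1, -2)) = 0
Stationarity residual: grad f(x) + sum_i lambda_i a_i = (0, 0)
  -> stationarity OK
Primal feasibility (all g_i <= 0): OK
Dual feasibility (all lambda_i >= 0): OK
Complementary slackness (lambda_i * g_i(x) = 0 for all i): OK

Verdict: yes, KKT holds.

yes


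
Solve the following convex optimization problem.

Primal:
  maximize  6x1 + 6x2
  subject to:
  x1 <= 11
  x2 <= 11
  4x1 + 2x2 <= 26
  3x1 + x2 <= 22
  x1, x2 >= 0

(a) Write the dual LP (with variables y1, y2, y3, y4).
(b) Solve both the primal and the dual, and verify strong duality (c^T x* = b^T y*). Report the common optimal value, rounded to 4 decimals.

The standard primal-dual pair for 'max c^T x s.t. A x <= b, x >= 0' is:
  Dual:  min b^T y  s.t.  A^T y >= c,  y >= 0.

So the dual LP is:
  minimize  11y1 + 11y2 + 26y3 + 22y4
  subject to:
    y1 + 4y3 + 3y4 >= 6
    y2 + 2y3 + y4 >= 6
    y1, y2, y3, y4 >= 0

Solving the primal: x* = (1, 11).
  primal value c^T x* = 72.
Solving the dual: y* = (0, 3, 1.5, 0).
  dual value b^T y* = 72.
Strong duality: c^T x* = b^T y*. Confirmed.

72


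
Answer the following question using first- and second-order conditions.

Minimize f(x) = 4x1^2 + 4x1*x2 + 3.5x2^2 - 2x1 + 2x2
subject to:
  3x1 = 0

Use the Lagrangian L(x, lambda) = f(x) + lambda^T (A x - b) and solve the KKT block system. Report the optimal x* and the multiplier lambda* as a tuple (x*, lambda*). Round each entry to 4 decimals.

Form the Lagrangian:
  L(x, lambda) = (1/2) x^T Q x + c^T x + lambda^T (A x - b)
Stationarity (grad_x L = 0): Q x + c + A^T lambda = 0.
Primal feasibility: A x = b.

This gives the KKT block system:
  [ Q   A^T ] [ x     ]   [-c ]
  [ A    0  ] [ lambda ] = [ b ]

Solving the linear system:
  x*      = (0, -0.2857)
  lambda* = (1.0476)
  f(x*)   = -0.2857

x* = (0, -0.2857), lambda* = (1.0476)


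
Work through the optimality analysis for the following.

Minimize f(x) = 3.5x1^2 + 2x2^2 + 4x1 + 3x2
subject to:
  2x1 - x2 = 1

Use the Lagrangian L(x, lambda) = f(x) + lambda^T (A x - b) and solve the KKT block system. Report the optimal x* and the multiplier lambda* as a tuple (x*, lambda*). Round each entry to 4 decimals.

Form the Lagrangian:
  L(x, lambda) = (1/2) x^T Q x + c^T x + lambda^T (A x - b)
Stationarity (grad_x L = 0): Q x + c + A^T lambda = 0.
Primal feasibility: A x = b.

This gives the KKT block system:
  [ Q   A^T ] [ x     ]   [-c ]
  [ A    0  ] [ lambda ] = [ b ]

Solving the linear system:
  x*      = (-0.087, -1.1739)
  lambda* = (-1.6957)
  f(x*)   = -1.087

x* = (-0.087, -1.1739), lambda* = (-1.6957)


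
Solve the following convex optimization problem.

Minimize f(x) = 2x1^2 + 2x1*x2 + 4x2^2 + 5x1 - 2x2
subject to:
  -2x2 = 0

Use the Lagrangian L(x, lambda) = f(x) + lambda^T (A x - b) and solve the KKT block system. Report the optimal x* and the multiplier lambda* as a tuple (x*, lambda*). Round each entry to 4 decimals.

Form the Lagrangian:
  L(x, lambda) = (1/2) x^T Q x + c^T x + lambda^T (A x - b)
Stationarity (grad_x L = 0): Q x + c + A^T lambda = 0.
Primal feasibility: A x = b.

This gives the KKT block system:
  [ Q   A^T ] [ x     ]   [-c ]
  [ A    0  ] [ lambda ] = [ b ]

Solving the linear system:
  x*      = (-1.25, 0)
  lambda* = (-2.25)
  f(x*)   = -3.125

x* = (-1.25, 0), lambda* = (-2.25)


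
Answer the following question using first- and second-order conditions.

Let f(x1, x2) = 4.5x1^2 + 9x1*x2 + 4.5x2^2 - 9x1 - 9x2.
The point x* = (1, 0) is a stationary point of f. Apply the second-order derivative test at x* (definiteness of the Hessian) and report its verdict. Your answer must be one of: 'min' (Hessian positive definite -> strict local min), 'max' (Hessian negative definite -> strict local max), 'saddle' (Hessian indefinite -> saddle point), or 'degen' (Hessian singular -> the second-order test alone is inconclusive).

Compute the Hessian H = grad^2 f:
  H = [[9, 9], [9, 9]]
Verify stationarity: grad f(x*) = H x* + g = (0, 0).
Eigenvalues of H: 0, 18.
H has a zero eigenvalue (singular; positive semidefinite but not definite), so H is neither positive definite, negative definite, nor indefinite. The second-order test alone is inconclusive -> degen.
(Indeed, f is constant along the null direction of H through x*, so x* is not a strict local extremum.)

degen


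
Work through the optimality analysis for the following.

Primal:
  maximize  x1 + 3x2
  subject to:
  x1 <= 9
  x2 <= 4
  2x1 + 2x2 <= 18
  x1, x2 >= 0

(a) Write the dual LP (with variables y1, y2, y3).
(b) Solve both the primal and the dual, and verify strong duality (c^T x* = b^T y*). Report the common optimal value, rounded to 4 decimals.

The standard primal-dual pair for 'max c^T x s.t. A x <= b, x >= 0' is:
  Dual:  min b^T y  s.t.  A^T y >= c,  y >= 0.

So the dual LP is:
  minimize  9y1 + 4y2 + 18y3
  subject to:
    y1 + 2y3 >= 1
    y2 + 2y3 >= 3
    y1, y2, y3 >= 0

Solving the primal: x* = (5, 4).
  primal value c^T x* = 17.
Solving the dual: y* = (0, 2, 0.5).
  dual value b^T y* = 17.
Strong duality: c^T x* = b^T y*. Confirmed.

17


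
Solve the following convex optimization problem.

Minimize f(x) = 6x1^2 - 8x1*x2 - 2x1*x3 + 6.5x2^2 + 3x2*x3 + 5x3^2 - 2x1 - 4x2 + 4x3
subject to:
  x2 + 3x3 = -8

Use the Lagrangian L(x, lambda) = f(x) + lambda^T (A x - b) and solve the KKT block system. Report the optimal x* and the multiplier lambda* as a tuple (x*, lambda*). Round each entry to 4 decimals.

Form the Lagrangian:
  L(x, lambda) = (1/2) x^T Q x + c^T x + lambda^T (A x - b)
Stationarity (grad_x L = 0): Q x + c + A^T lambda = 0.
Primal feasibility: A x = b.

This gives the KKT block system:
  [ Q   A^T ] [ x     ]   [-c ]
  [ A    0  ] [ lambda ] = [ b ]

Solving the linear system:
  x*      = (-0.085, 0.3155, -2.7718)
  lambda* = (7.534)
  f(x*)   = 24.0461

x* = (-0.085, 0.3155, -2.7718), lambda* = (7.534)


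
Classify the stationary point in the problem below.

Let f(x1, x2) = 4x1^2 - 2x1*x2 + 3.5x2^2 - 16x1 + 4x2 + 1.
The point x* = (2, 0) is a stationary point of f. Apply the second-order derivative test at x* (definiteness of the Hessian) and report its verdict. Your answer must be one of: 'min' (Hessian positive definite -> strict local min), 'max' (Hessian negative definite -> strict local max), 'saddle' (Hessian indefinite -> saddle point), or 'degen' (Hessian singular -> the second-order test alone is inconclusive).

Compute the Hessian H = grad^2 f:
  H = [[8, -2], [-2, 7]]
Verify stationarity: grad f(x*) = H x* + g = (0, 0).
Eigenvalues of H: 5.4384, 9.5616.
Both eigenvalues > 0, so H is positive definite -> x* is a strict local min.

min


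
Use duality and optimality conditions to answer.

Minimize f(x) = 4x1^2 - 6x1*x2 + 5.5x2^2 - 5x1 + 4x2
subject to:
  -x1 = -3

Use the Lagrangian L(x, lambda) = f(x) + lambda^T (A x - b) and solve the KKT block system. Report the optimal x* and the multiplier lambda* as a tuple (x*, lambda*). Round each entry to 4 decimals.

Form the Lagrangian:
  L(x, lambda) = (1/2) x^T Q x + c^T x + lambda^T (A x - b)
Stationarity (grad_x L = 0): Q x + c + A^T lambda = 0.
Primal feasibility: A x = b.

This gives the KKT block system:
  [ Q   A^T ] [ x     ]   [-c ]
  [ A    0  ] [ lambda ] = [ b ]

Solving the linear system:
  x*      = (3, 1.2727)
  lambda* = (11.3636)
  f(x*)   = 12.0909

x* = (3, 1.2727), lambda* = (11.3636)


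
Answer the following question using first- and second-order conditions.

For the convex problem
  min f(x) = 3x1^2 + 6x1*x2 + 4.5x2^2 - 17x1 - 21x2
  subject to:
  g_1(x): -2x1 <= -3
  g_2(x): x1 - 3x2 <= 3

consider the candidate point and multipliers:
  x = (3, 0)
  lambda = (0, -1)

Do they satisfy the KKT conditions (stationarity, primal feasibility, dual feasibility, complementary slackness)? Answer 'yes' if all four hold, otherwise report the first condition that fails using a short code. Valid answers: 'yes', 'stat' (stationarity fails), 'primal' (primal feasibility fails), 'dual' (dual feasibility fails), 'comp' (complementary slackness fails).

Gradient of f: grad f(x) = Q x + c = (1, -3)
Constraint values g_i(x) = a_i^T x - b_i:
  g_1((3, 0)) = -3
  g_2((3, 0)) = 0
Stationarity residual: grad f(x) + sum_i lambda_i a_i = (0, 0)
  -> stationarity OK
Primal feasibility (all g_i <= 0): OK
Dual feasibility (all lambda_i >= 0): FAILS
Complementary slackness (lambda_i * g_i(x) = 0 for all i): OK

Verdict: the first failing condition is dual_feasibility -> dual.

dual


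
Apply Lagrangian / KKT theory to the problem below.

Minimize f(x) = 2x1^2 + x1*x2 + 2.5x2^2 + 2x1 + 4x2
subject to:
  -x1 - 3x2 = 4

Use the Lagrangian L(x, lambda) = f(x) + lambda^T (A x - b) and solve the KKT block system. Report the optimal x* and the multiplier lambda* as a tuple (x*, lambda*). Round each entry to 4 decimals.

Form the Lagrangian:
  L(x, lambda) = (1/2) x^T Q x + c^T x + lambda^T (A x - b)
Stationarity (grad_x L = 0): Q x + c + A^T lambda = 0.
Primal feasibility: A x = b.

This gives the KKT block system:
  [ Q   A^T ] [ x     ]   [-c ]
  [ A    0  ] [ lambda ] = [ b ]

Solving the linear system:
  x*      = (-0.4, -1.2)
  lambda* = (-0.8)
  f(x*)   = -1.2

x* = (-0.4, -1.2), lambda* = (-0.8)


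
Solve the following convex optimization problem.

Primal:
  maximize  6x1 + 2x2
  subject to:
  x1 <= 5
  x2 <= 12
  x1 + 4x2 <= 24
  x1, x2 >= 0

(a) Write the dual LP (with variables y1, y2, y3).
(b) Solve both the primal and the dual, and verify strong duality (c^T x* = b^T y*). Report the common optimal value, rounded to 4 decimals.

The standard primal-dual pair for 'max c^T x s.t. A x <= b, x >= 0' is:
  Dual:  min b^T y  s.t.  A^T y >= c,  y >= 0.

So the dual LP is:
  minimize  5y1 + 12y2 + 24y3
  subject to:
    y1 + y3 >= 6
    y2 + 4y3 >= 2
    y1, y2, y3 >= 0

Solving the primal: x* = (5, 4.75).
  primal value c^T x* = 39.5.
Solving the dual: y* = (5.5, 0, 0.5).
  dual value b^T y* = 39.5.
Strong duality: c^T x* = b^T y*. Confirmed.

39.5


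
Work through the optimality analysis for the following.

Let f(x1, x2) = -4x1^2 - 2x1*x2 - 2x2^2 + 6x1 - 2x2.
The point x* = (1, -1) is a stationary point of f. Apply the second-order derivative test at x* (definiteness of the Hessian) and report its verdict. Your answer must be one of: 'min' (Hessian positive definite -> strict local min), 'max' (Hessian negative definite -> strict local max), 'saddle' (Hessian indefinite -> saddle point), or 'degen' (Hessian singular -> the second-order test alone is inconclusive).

Compute the Hessian H = grad^2 f:
  H = [[-8, -2], [-2, -4]]
Verify stationarity: grad f(x*) = H x* + g = (0, 0).
Eigenvalues of H: -8.8284, -3.1716.
Both eigenvalues < 0, so H is negative definite -> x* is a strict local max.

max


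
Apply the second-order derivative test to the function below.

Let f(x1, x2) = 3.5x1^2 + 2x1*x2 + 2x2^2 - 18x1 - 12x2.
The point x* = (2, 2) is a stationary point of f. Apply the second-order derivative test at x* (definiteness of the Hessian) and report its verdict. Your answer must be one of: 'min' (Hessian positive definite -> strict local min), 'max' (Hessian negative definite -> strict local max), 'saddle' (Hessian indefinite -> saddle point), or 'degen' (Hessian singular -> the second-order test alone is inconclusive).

Compute the Hessian H = grad^2 f:
  H = [[7, 2], [2, 4]]
Verify stationarity: grad f(x*) = H x* + g = (0, 0).
Eigenvalues of H: 3, 8.
Both eigenvalues > 0, so H is positive definite -> x* is a strict local min.

min


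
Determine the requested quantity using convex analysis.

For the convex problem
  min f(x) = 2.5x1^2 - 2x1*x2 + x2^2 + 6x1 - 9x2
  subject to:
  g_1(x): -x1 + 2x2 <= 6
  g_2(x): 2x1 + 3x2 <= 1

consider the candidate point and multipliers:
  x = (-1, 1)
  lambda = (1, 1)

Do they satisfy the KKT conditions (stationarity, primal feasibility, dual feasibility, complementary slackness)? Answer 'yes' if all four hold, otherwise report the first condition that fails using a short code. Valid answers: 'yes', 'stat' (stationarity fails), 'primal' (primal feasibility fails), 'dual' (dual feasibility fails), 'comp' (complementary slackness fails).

Gradient of f: grad f(x) = Q x + c = (-1, -5)
Constraint values g_i(x) = a_i^T x - b_i:
  g_1((-1, 1)) = -3
  g_2((-1, 1)) = 0
Stationarity residual: grad f(x) + sum_i lambda_i a_i = (0, 0)
  -> stationarity OK
Primal feasibility (all g_i <= 0): OK
Dual feasibility (all lambda_i >= 0): OK
Complementary slackness (lambda_i * g_i(x) = 0 for all i): FAILS

Verdict: the first failing condition is complementary_slackness -> comp.

comp


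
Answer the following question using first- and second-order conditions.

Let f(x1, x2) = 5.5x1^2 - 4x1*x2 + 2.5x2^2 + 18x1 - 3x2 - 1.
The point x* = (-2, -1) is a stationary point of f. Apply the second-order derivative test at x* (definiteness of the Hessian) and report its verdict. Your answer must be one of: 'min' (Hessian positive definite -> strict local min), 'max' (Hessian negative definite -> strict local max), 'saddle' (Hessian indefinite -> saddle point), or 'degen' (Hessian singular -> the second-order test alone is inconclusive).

Compute the Hessian H = grad^2 f:
  H = [[11, -4], [-4, 5]]
Verify stationarity: grad f(x*) = H x* + g = (0, 0).
Eigenvalues of H: 3, 13.
Both eigenvalues > 0, so H is positive definite -> x* is a strict local min.

min


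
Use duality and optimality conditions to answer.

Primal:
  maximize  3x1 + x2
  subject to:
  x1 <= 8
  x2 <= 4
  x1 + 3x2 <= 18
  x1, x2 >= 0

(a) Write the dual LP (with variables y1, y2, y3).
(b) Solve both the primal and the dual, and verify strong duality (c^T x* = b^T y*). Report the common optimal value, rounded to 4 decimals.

The standard primal-dual pair for 'max c^T x s.t. A x <= b, x >= 0' is:
  Dual:  min b^T y  s.t.  A^T y >= c,  y >= 0.

So the dual LP is:
  minimize  8y1 + 4y2 + 18y3
  subject to:
    y1 + y3 >= 3
    y2 + 3y3 >= 1
    y1, y2, y3 >= 0

Solving the primal: x* = (8, 3.3333).
  primal value c^T x* = 27.3333.
Solving the dual: y* = (2.6667, 0, 0.3333).
  dual value b^T y* = 27.3333.
Strong duality: c^T x* = b^T y*. Confirmed.

27.3333


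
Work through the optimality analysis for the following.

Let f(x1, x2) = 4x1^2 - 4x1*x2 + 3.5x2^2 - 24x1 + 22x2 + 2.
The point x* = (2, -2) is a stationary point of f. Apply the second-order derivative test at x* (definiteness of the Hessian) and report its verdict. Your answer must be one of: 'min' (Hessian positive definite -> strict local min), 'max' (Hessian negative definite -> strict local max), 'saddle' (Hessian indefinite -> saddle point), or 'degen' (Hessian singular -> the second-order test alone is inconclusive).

Compute the Hessian H = grad^2 f:
  H = [[8, -4], [-4, 7]]
Verify stationarity: grad f(x*) = H x* + g = (0, 0).
Eigenvalues of H: 3.4689, 11.5311.
Both eigenvalues > 0, so H is positive definite -> x* is a strict local min.

min


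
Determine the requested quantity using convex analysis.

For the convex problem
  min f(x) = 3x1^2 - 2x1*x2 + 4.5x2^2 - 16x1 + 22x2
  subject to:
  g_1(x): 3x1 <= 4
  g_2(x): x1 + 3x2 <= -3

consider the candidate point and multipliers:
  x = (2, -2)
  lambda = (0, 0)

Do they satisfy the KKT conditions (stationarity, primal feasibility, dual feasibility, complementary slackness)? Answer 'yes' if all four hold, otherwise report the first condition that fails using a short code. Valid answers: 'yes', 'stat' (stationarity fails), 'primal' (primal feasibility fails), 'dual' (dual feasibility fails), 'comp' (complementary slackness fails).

Gradient of f: grad f(x) = Q x + c = (0, 0)
Constraint values g_i(x) = a_i^T x - b_i:
  g_1((2, -2)) = 2
  g_2((2, -2)) = -1
Stationarity residual: grad f(x) + sum_i lambda_i a_i = (0, 0)
  -> stationarity OK
Primal feasibility (all g_i <= 0): FAILS
Dual feasibility (all lambda_i >= 0): OK
Complementary slackness (lambda_i * g_i(x) = 0 for all i): OK

Verdict: the first failing condition is primal_feasibility -> primal.

primal


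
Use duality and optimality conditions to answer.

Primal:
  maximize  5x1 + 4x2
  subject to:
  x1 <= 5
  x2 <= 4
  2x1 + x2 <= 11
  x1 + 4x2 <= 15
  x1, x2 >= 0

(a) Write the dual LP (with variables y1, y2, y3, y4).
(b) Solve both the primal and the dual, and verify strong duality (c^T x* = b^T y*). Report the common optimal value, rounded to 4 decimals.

The standard primal-dual pair for 'max c^T x s.t. A x <= b, x >= 0' is:
  Dual:  min b^T y  s.t.  A^T y >= c,  y >= 0.

So the dual LP is:
  minimize  5y1 + 4y2 + 11y3 + 15y4
  subject to:
    y1 + 2y3 + y4 >= 5
    y2 + y3 + 4y4 >= 4
    y1, y2, y3, y4 >= 0

Solving the primal: x* = (4.1429, 2.7143).
  primal value c^T x* = 31.5714.
Solving the dual: y* = (0, 0, 2.2857, 0.4286).
  dual value b^T y* = 31.5714.
Strong duality: c^T x* = b^T y*. Confirmed.

31.5714


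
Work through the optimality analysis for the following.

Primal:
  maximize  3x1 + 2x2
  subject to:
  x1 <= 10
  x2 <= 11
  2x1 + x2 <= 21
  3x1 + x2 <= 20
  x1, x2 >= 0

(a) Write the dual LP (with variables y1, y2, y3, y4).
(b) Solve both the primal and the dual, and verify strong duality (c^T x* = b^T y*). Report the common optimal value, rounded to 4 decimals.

The standard primal-dual pair for 'max c^T x s.t. A x <= b, x >= 0' is:
  Dual:  min b^T y  s.t.  A^T y >= c,  y >= 0.

So the dual LP is:
  minimize  10y1 + 11y2 + 21y3 + 20y4
  subject to:
    y1 + 2y3 + 3y4 >= 3
    y2 + y3 + y4 >= 2
    y1, y2, y3, y4 >= 0

Solving the primal: x* = (3, 11).
  primal value c^T x* = 31.
Solving the dual: y* = (0, 1, 0, 1).
  dual value b^T y* = 31.
Strong duality: c^T x* = b^T y*. Confirmed.

31


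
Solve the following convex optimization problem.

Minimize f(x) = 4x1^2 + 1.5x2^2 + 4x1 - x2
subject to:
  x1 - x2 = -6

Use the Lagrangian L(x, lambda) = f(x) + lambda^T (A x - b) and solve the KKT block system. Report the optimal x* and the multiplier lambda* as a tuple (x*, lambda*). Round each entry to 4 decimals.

Form the Lagrangian:
  L(x, lambda) = (1/2) x^T Q x + c^T x + lambda^T (A x - b)
Stationarity (grad_x L = 0): Q x + c + A^T lambda = 0.
Primal feasibility: A x = b.

This gives the KKT block system:
  [ Q   A^T ] [ x     ]   [-c ]
  [ A    0  ] [ lambda ] = [ b ]

Solving the linear system:
  x*      = (-1.9091, 4.0909)
  lambda* = (11.2727)
  f(x*)   = 27.9545

x* = (-1.9091, 4.0909), lambda* = (11.2727)


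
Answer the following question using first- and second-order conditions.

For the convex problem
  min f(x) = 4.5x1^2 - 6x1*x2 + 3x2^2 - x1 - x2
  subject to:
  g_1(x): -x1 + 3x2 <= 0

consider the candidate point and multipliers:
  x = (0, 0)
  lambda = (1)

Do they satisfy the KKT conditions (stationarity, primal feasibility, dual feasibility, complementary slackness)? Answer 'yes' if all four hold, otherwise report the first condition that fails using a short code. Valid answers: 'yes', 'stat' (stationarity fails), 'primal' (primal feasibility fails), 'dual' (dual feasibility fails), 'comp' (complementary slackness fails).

Gradient of f: grad f(x) = Q x + c = (-1, -1)
Constraint values g_i(x) = a_i^T x - b_i:
  g_1((0, 0)) = 0
Stationarity residual: grad f(x) + sum_i lambda_i a_i = (-2, 2)
  -> stationarity FAILS
Primal feasibility (all g_i <= 0): OK
Dual feasibility (all lambda_i >= 0): OK
Complementary slackness (lambda_i * g_i(x) = 0 for all i): OK

Verdict: the first failing condition is stationarity -> stat.

stat


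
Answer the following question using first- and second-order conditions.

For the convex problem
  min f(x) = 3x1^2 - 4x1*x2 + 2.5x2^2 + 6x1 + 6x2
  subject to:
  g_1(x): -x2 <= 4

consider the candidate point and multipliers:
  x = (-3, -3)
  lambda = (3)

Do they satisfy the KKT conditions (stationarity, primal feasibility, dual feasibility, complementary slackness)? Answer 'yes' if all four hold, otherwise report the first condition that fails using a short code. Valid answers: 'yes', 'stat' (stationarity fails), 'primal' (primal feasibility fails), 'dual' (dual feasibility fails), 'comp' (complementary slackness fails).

Gradient of f: grad f(x) = Q x + c = (0, 3)
Constraint values g_i(x) = a_i^T x - b_i:
  g_1((-3, -3)) = -1
Stationarity residual: grad f(x) + sum_i lambda_i a_i = (0, 0)
  -> stationarity OK
Primal feasibility (all g_i <= 0): OK
Dual feasibility (all lambda_i >= 0): OK
Complementary slackness (lambda_i * g_i(x) = 0 for all i): FAILS

Verdict: the first failing condition is complementary_slackness -> comp.

comp


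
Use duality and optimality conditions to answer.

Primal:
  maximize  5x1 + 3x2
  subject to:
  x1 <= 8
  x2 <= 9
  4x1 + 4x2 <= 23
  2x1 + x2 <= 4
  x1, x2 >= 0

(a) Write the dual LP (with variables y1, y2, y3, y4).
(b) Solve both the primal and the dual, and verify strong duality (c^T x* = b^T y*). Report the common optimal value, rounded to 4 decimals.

The standard primal-dual pair for 'max c^T x s.t. A x <= b, x >= 0' is:
  Dual:  min b^T y  s.t.  A^T y >= c,  y >= 0.

So the dual LP is:
  minimize  8y1 + 9y2 + 23y3 + 4y4
  subject to:
    y1 + 4y3 + 2y4 >= 5
    y2 + 4y3 + y4 >= 3
    y1, y2, y3, y4 >= 0

Solving the primal: x* = (0, 4).
  primal value c^T x* = 12.
Solving the dual: y* = (0, 0, 0, 3).
  dual value b^T y* = 12.
Strong duality: c^T x* = b^T y*. Confirmed.

12


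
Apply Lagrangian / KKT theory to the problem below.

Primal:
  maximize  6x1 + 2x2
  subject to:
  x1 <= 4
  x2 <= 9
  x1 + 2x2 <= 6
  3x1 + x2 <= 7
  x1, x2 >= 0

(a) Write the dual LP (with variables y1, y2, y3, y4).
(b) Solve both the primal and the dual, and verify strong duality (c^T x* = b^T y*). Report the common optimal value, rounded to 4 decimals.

The standard primal-dual pair for 'max c^T x s.t. A x <= b, x >= 0' is:
  Dual:  min b^T y  s.t.  A^T y >= c,  y >= 0.

So the dual LP is:
  minimize  4y1 + 9y2 + 6y3 + 7y4
  subject to:
    y1 + y3 + 3y4 >= 6
    y2 + 2y3 + y4 >= 2
    y1, y2, y3, y4 >= 0

Solving the primal: x* = (1.6, 2.2).
  primal value c^T x* = 14.
Solving the dual: y* = (0, 0, 0, 2).
  dual value b^T y* = 14.
Strong duality: c^T x* = b^T y*. Confirmed.

14


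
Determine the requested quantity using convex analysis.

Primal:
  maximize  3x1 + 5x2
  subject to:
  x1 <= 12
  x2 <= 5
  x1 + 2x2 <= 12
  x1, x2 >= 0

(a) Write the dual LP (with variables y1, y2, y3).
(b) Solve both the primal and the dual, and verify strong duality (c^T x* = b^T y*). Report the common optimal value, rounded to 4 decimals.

The standard primal-dual pair for 'max c^T x s.t. A x <= b, x >= 0' is:
  Dual:  min b^T y  s.t.  A^T y >= c,  y >= 0.

So the dual LP is:
  minimize  12y1 + 5y2 + 12y3
  subject to:
    y1 + y3 >= 3
    y2 + 2y3 >= 5
    y1, y2, y3 >= 0

Solving the primal: x* = (12, 0).
  primal value c^T x* = 36.
Solving the dual: y* = (0.5, 0, 2.5).
  dual value b^T y* = 36.
Strong duality: c^T x* = b^T y*. Confirmed.

36
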